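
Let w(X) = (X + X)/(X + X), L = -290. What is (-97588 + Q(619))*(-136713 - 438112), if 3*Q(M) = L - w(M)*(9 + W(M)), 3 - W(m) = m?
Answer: 168105846775/3 ≈ 5.6035e+10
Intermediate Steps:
W(m) = 3 - m
w(X) = 1 (w(X) = (2*X)/((2*X)) = (2*X)*(1/(2*X)) = 1)
Q(M) = -302/3 + M/3 (Q(M) = (-290 - (9 + (3 - M)))/3 = (-290 - (12 - M))/3 = (-290 + (-12 + M))/3 = (-302 + M)/3 = -302/3 + M/3)
(-97588 + Q(619))*(-136713 - 438112) = (-97588 + (-302/3 + (1/3)*619))*(-136713 - 438112) = (-97588 + (-302/3 + 619/3))*(-574825) = (-97588 + 317/3)*(-574825) = -292447/3*(-574825) = 168105846775/3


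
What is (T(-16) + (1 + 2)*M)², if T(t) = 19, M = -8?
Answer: 25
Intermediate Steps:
(T(-16) + (1 + 2)*M)² = (19 + (1 + 2)*(-8))² = (19 + 3*(-8))² = (19 - 24)² = (-5)² = 25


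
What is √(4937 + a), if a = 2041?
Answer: √6978 ≈ 83.534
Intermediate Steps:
√(4937 + a) = √(4937 + 2041) = √6978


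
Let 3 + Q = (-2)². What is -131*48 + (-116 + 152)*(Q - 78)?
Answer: -9060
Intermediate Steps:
Q = 1 (Q = -3 + (-2)² = -3 + 4 = 1)
-131*48 + (-116 + 152)*(Q - 78) = -131*48 + (-116 + 152)*(1 - 78) = -6288 + 36*(-77) = -6288 - 2772 = -9060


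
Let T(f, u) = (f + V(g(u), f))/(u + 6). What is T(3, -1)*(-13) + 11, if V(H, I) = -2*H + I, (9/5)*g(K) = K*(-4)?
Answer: 313/45 ≈ 6.9556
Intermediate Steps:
g(K) = -20*K/9 (g(K) = 5*(K*(-4))/9 = 5*(-4*K)/9 = -20*K/9)
V(H, I) = I - 2*H
T(f, u) = (2*f + 40*u/9)/(6 + u) (T(f, u) = (f + (f - (-40)*u/9))/(u + 6) = (f + (f + 40*u/9))/(6 + u) = (2*f + 40*u/9)/(6 + u))
T(3, -1)*(-13) + 11 = (2*(9*3 + 20*(-1))/(9*(6 - 1)))*(-13) + 11 = ((2/9)*(27 - 20)/5)*(-13) + 11 = ((2/9)*(1/5)*7)*(-13) + 11 = (14/45)*(-13) + 11 = -182/45 + 11 = 313/45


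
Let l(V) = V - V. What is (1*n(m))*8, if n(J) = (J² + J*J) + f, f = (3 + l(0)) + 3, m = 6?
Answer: 624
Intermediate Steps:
l(V) = 0
f = 6 (f = (3 + 0) + 3 = 3 + 3 = 6)
n(J) = 6 + 2*J² (n(J) = (J² + J*J) + 6 = (J² + J²) + 6 = 2*J² + 6 = 6 + 2*J²)
(1*n(m))*8 = (1*(6 + 2*6²))*8 = (1*(6 + 2*36))*8 = (1*(6 + 72))*8 = (1*78)*8 = 78*8 = 624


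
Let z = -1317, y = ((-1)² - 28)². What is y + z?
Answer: -588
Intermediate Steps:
y = 729 (y = (1 - 28)² = (-27)² = 729)
y + z = 729 - 1317 = -588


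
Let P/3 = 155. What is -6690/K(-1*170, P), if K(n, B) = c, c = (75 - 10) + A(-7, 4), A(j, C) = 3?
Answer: -3345/34 ≈ -98.382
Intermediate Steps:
P = 465 (P = 3*155 = 465)
c = 68 (c = (75 - 10) + 3 = 65 + 3 = 68)
K(n, B) = 68
-6690/K(-1*170, P) = -6690/68 = -6690*1/68 = -3345/34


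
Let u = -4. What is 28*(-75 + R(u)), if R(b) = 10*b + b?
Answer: -3332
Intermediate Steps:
R(b) = 11*b
28*(-75 + R(u)) = 28*(-75 + 11*(-4)) = 28*(-75 - 44) = 28*(-119) = -3332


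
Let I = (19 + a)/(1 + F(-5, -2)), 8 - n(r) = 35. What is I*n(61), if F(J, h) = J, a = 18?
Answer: 999/4 ≈ 249.75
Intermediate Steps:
n(r) = -27 (n(r) = 8 - 1*35 = 8 - 35 = -27)
I = -37/4 (I = (19 + 18)/(1 - 5) = 37/(-4) = 37*(-¼) = -37/4 ≈ -9.2500)
I*n(61) = -37/4*(-27) = 999/4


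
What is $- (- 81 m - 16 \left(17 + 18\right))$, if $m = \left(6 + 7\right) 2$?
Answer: $2666$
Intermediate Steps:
$m = 26$ ($m = 13 \cdot 2 = 26$)
$- (- 81 m - 16 \left(17 + 18\right)) = - (\left(-81\right) 26 - 16 \left(17 + 18\right)) = - (-2106 - 560) = \left(-1\right) \left(-2666\right) = 2666$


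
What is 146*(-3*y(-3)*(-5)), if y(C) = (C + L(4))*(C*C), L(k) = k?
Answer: 19710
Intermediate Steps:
y(C) = C²*(4 + C) (y(C) = (C + 4)*(C*C) = (4 + C)*C² = C²*(4 + C))
146*(-3*y(-3)*(-5)) = 146*(-3*(-3)²*(4 - 3)*(-5)) = 146*(-27*(-5)) = 146*135 = 19710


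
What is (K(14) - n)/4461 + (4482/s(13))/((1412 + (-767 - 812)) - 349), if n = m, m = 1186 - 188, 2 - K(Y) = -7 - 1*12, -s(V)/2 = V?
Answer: 1147795/9974796 ≈ 0.11507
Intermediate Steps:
s(V) = -2*V
K(Y) = 21 (K(Y) = 2 - (-7 - 1*12) = 2 - (-7 - 12) = 2 - 1*(-19) = 2 + 19 = 21)
m = 998
n = 998
(K(14) - n)/4461 + (4482/s(13))/((1412 + (-767 - 812)) - 349) = (21 - 1*998)/4461 + (4482/((-2*13)))/((1412 + (-767 - 812)) - 349) = (21 - 998)*(1/4461) + (4482/(-26))/((1412 - 1579) - 349) = -977*1/4461 + (4482*(-1/26))/(-167 - 349) = -977/4461 - 2241/13/(-516) = -977/4461 - 2241/13*(-1/516) = -977/4461 + 747/2236 = 1147795/9974796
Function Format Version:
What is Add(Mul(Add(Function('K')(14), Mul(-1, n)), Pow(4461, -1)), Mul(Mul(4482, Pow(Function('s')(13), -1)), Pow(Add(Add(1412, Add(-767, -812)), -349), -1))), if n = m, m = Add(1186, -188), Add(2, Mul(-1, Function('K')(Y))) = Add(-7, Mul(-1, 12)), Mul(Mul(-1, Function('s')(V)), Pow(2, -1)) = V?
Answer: Rational(1147795, 9974796) ≈ 0.11507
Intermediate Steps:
Function('s')(V) = Mul(-2, V)
Function('K')(Y) = 21 (Function('K')(Y) = Add(2, Mul(-1, Add(-7, Mul(-1, 12)))) = Add(2, Mul(-1, Add(-7, -12))) = Add(2, Mul(-1, -19)) = Add(2, 19) = 21)
m = 998
n = 998
Add(Mul(Add(Function('K')(14), Mul(-1, n)), Pow(4461, -1)), Mul(Mul(4482, Pow(Function('s')(13), -1)), Pow(Add(Add(1412, Add(-767, -812)), -349), -1))) = Add(Mul(Add(21, Mul(-1, 998)), Pow(4461, -1)), Mul(Mul(4482, Pow(Mul(-2, 13), -1)), Pow(Add(Add(1412, Add(-767, -812)), -349), -1))) = Add(Mul(Add(21, -998), Rational(1, 4461)), Mul(Mul(4482, Pow(-26, -1)), Pow(Add(Add(1412, -1579), -349), -1))) = Add(Mul(-977, Rational(1, 4461)), Mul(Mul(4482, Rational(-1, 26)), Pow(Add(-167, -349), -1))) = Add(Rational(-977, 4461), Mul(Rational(-2241, 13), Pow(-516, -1))) = Add(Rational(-977, 4461), Mul(Rational(-2241, 13), Rational(-1, 516))) = Add(Rational(-977, 4461), Rational(747, 2236)) = Rational(1147795, 9974796)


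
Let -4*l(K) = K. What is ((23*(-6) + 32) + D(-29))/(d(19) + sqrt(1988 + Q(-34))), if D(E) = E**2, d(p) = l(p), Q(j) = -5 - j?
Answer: 18620/10637 + 3920*sqrt(2017)/10637 ≈ 18.301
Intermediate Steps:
l(K) = -K/4
d(p) = -p/4
((23*(-6) + 32) + D(-29))/(d(19) + sqrt(1988 + Q(-34))) = ((23*(-6) + 32) + (-29)**2)/(-1/4*19 + sqrt(1988 + (-5 - 1*(-34)))) = ((-138 + 32) + 841)/(-19/4 + sqrt(1988 + (-5 + 34))) = (-106 + 841)/(-19/4 + sqrt(1988 + 29)) = 735/(-19/4 + sqrt(2017))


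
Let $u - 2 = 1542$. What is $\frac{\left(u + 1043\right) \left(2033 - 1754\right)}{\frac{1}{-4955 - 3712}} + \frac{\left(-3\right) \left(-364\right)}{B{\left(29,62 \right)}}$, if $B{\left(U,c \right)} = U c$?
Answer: $- \frac{5623790324763}{899} \approx -6.2556 \cdot 10^{9}$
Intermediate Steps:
$u = 1544$ ($u = 2 + 1542 = 1544$)
$\frac{\left(u + 1043\right) \left(2033 - 1754\right)}{\frac{1}{-4955 - 3712}} + \frac{\left(-3\right) \left(-364\right)}{B{\left(29,62 \right)}} = \frac{\left(1544 + 1043\right) \left(2033 - 1754\right)}{\frac{1}{-4955 - 3712}} + \frac{\left(-3\right) \left(-364\right)}{29 \cdot 62} = \frac{2587 \cdot 279}{\frac{1}{-8667}} + \frac{1092}{1798} = \frac{721773}{- \frac{1}{8667}} + 1092 \cdot \frac{1}{1798} = 721773 \left(-8667\right) + \frac{546}{899} = -6255606591 + \frac{546}{899} = - \frac{5623790324763}{899}$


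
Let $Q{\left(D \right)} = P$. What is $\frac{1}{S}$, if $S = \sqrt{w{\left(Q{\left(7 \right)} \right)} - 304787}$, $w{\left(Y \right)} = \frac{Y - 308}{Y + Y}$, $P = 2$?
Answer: $- \frac{i \sqrt{1219454}}{609727} \approx - 0.0018111 i$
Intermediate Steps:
$Q{\left(D \right)} = 2$
$w{\left(Y \right)} = \frac{-308 + Y}{2 Y}$
$S = \frac{i \sqrt{1219454}}{2}$ ($S = \sqrt{\frac{-308 + 2}{2 \cdot 2} - 304787} = \sqrt{\frac{1}{2} \cdot \frac{1}{2} \left(-306\right) - 304787} = \sqrt{- \frac{153}{2} - 304787} = \sqrt{- \frac{609727}{2}} = \frac{i \sqrt{1219454}}{2} \approx 552.14 i$)
$\frac{1}{S} = \frac{1}{\frac{1}{2} i \sqrt{1219454}} = - \frac{i \sqrt{1219454}}{609727}$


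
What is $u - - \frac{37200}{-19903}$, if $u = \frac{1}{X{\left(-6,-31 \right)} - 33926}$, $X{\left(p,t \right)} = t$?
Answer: $- \frac{1263220303}{675846171} \approx -1.8691$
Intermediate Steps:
$u = - \frac{1}{33957}$ ($u = \frac{1}{-31 - 33926} = \frac{1}{-33957} = - \frac{1}{33957} \approx -2.9449 \cdot 10^{-5}$)
$u - - \frac{37200}{-19903} = - \frac{1}{33957} - - \frac{37200}{-19903} = - \frac{1}{33957} - \left(-37200\right) \left(- \frac{1}{19903}\right) = - \frac{1}{33957} - \frac{37200}{19903} = - \frac{1263220303}{675846171}$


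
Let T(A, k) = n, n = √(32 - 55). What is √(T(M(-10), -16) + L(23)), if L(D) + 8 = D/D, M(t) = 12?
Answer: √(-7 + I*√23) ≈ 0.86177 + 2.7826*I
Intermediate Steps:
L(D) = -7 (L(D) = -8 + D/D = -8 + 1 = -7)
n = I*√23 (n = √(-23) = I*√23 ≈ 4.7958*I)
T(A, k) = I*√23
√(T(M(-10), -16) + L(23)) = √(I*√23 - 7) = √(-7 + I*√23)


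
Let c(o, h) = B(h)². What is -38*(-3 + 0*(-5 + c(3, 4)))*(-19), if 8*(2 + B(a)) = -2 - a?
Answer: -2166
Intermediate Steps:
B(a) = -9/4 - a/8 (B(a) = -2 + (-2 - a)/8 = -2 + (-¼ - a/8) = -9/4 - a/8)
c(o, h) = (-9/4 - h/8)²
-38*(-3 + 0*(-5 + c(3, 4)))*(-19) = -38*(-3 + 0*(-5 + (18 + 4)²/64))*(-19) = -38*(-3 + 0*(-5 + (1/64)*22²))*(-19) = -38*(-3 + 0*(-5 + (1/64)*484))*(-19) = -38*(-3 + 0*(-5 + 121/16))*(-19) = -38*(-3 + 0*(41/16))*(-19) = -38*(-3 + 0)*(-19) = -(-114)*(-19) = -38*57 = -2166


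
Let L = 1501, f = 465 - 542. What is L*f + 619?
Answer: -114958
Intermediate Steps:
f = -77
L*f + 619 = 1501*(-77) + 619 = -115577 + 619 = -114958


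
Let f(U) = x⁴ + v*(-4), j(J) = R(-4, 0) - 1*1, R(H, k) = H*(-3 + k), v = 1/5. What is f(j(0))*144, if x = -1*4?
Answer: 183744/5 ≈ 36749.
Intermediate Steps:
x = -4
v = ⅕ ≈ 0.20000
j(J) = 11 (j(J) = -4*(-3 + 0) - 1*1 = -4*(-3) - 1 = 12 - 1 = 11)
f(U) = 1276/5 (f(U) = (-4)⁴ + (⅕)*(-4) = 256 - ⅘ = 1276/5)
f(j(0))*144 = (1276/5)*144 = 183744/5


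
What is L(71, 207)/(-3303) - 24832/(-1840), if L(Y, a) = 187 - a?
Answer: 5128556/379845 ≈ 13.502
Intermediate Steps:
L(71, 207)/(-3303) - 24832/(-1840) = (187 - 1*207)/(-3303) - 24832/(-1840) = (187 - 207)*(-1/3303) - 24832*(-1/1840) = -20*(-1/3303) + 1552/115 = 20/3303 + 1552/115 = 5128556/379845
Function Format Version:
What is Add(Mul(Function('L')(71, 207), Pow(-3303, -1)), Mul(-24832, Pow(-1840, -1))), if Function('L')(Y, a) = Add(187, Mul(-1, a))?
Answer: Rational(5128556, 379845) ≈ 13.502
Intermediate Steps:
Add(Mul(Function('L')(71, 207), Pow(-3303, -1)), Mul(-24832, Pow(-1840, -1))) = Add(Mul(Add(187, Mul(-1, 207)), Pow(-3303, -1)), Mul(-24832, Pow(-1840, -1))) = Add(Mul(Add(187, -207), Rational(-1, 3303)), Mul(-24832, Rational(-1, 1840))) = Add(Mul(-20, Rational(-1, 3303)), Rational(1552, 115)) = Add(Rational(20, 3303), Rational(1552, 115)) = Rational(5128556, 379845)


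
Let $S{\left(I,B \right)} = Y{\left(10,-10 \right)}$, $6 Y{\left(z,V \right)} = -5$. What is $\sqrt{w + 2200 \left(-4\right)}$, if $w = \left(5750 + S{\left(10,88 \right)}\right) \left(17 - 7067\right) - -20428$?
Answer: $i \sqrt{40519997} \approx 6365.5 i$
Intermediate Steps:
$Y{\left(z,V \right)} = - \frac{5}{6}$ ($Y{\left(z,V \right)} = \frac{1}{6} \left(-5\right) = - \frac{5}{6}$)
$S{\left(I,B \right)} = - \frac{5}{6}$
$w = -40511197$ ($w = \left(5750 - \frac{5}{6}\right) \left(17 - 7067\right) - -20428 = \frac{34495}{6} \left(-7050\right) + 20428 = -40531625 + 20428 = -40511197$)
$\sqrt{w + 2200 \left(-4\right)} = \sqrt{-40511197 + 2200 \left(-4\right)} = \sqrt{-40511197 - 8800} = \sqrt{-40519997} = i \sqrt{40519997}$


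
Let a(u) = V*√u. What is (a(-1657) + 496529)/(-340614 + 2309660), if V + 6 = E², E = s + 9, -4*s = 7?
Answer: 496529/1969046 + 745*I*√1657/31504736 ≈ 0.25217 + 0.00096259*I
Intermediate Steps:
s = -7/4 (s = -¼*7 = -7/4 ≈ -1.7500)
E = 29/4 (E = -7/4 + 9 = 29/4 ≈ 7.2500)
V = 745/16 (V = -6 + (29/4)² = -6 + 841/16 = 745/16 ≈ 46.563)
a(u) = 745*√u/16
(a(-1657) + 496529)/(-340614 + 2309660) = (745*√(-1657)/16 + 496529)/(-340614 + 2309660) = (745*(I*√1657)/16 + 496529)/1969046 = (745*I*√1657/16 + 496529)*(1/1969046) = (496529 + 745*I*√1657/16)*(1/1969046) = 496529/1969046 + 745*I*√1657/31504736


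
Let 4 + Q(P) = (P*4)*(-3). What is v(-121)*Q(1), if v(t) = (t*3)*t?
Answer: -702768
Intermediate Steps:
Q(P) = -4 - 12*P (Q(P) = -4 + (P*4)*(-3) = -4 + (4*P)*(-3) = -4 - 12*P)
v(t) = 3*t**2 (v(t) = (3*t)*t = 3*t**2)
v(-121)*Q(1) = (3*(-121)**2)*(-4 - 12*1) = (3*14641)*(-4 - 12) = 43923*(-16) = -702768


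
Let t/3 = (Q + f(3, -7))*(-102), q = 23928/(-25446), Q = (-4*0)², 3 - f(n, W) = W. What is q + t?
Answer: -12981448/4241 ≈ -3060.9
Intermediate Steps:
f(n, W) = 3 - W
Q = 0 (Q = 0² = 0)
q = -3988/4241 (q = 23928*(-1/25446) = -3988/4241 ≈ -0.94034)
t = -3060 (t = 3*((0 + (3 - 1*(-7)))*(-102)) = 3*((0 + (3 + 7))*(-102)) = 3*((0 + 10)*(-102)) = 3*(10*(-102)) = 3*(-1020) = -3060)
q + t = -3988/4241 - 3060 = -12981448/4241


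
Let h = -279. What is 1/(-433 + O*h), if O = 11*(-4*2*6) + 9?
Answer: 1/144368 ≈ 6.9267e-6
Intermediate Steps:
O = -519 (O = 11*(-8*6) + 9 = 11*(-48) + 9 = -528 + 9 = -519)
1/(-433 + O*h) = 1/(-433 - 519*(-279)) = 1/(-433 + 144801) = 1/144368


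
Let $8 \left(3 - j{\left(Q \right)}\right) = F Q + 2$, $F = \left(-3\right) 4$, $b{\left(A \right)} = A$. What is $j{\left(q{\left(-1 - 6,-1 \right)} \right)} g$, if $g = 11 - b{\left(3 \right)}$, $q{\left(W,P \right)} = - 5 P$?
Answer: $82$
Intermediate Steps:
$F = -12$
$j{\left(Q \right)} = \frac{11}{4} + \frac{3 Q}{2}$ ($j{\left(Q \right)} = 3 - \frac{- 12 Q + 2}{8} = 3 - \frac{2 - 12 Q}{8} = 3 + \left(- \frac{1}{4} + \frac{3 Q}{2}\right) = \frac{11}{4} + \frac{3 Q}{2}$)
$g = 8$ ($g = 11 - 3 = 8$)
$j{\left(q{\left(-1 - 6,-1 \right)} \right)} g = \left(\frac{11}{4} + \frac{3 \left(\left(-5\right) \left(-1\right)\right)}{2}\right) 8 = \left(\frac{11}{4} + \frac{3}{2} \cdot 5\right) 8 = \left(\frac{11}{4} + \frac{15}{2}\right) 8 = \frac{41}{4} \cdot 8 = 82$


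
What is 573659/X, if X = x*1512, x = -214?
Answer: -573659/323568 ≈ -1.7729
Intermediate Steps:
X = -323568 (X = -214*1512 = -323568)
573659/X = 573659/(-323568) = 573659*(-1/323568) = -573659/323568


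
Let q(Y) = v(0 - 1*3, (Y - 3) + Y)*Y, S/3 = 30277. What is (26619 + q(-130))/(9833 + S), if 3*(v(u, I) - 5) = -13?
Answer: 79597/301992 ≈ 0.26357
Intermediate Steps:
S = 90831 (S = 3*30277 = 90831)
v(u, I) = ⅔ (v(u, I) = 5 + (⅓)*(-13) = 5 - 13/3 = ⅔)
q(Y) = 2*Y/3
(26619 + q(-130))/(9833 + S) = (26619 + (⅔)*(-130))/(9833 + 90831) = (26619 - 260/3)/100664 = (79597/3)*(1/100664) = 79597/301992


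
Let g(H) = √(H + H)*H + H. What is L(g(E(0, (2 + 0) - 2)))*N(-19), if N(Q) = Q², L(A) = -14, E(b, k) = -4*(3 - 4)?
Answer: -5054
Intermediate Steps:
E(b, k) = 4 (E(b, k) = -4*(-1) = 4)
g(H) = H + √2*H^(3/2) (g(H) = √(2*H)*H + H = (√2*√H)*H + H = √2*H^(3/2) + H = H + √2*H^(3/2))
L(g(E(0, (2 + 0) - 2)))*N(-19) = -14*(-19)² = -14*361 = -5054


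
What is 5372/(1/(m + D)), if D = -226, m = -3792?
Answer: -21584696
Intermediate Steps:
5372/(1/(m + D)) = 5372/(1/(-3792 - 226)) = 5372/(1/(-4018)) = 5372/(-1/4018) = 5372*(-4018) = -21584696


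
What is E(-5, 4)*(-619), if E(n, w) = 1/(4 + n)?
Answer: 619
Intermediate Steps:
E(-5, 4)*(-619) = -619/(4 - 5) = -619/(-1) = -1*(-619) = 619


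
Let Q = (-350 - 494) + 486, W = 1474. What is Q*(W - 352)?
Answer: -401676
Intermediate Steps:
Q = -358 (Q = -844 + 486 = -358)
Q*(W - 352) = -358*(1474 - 352) = -358*1122 = -401676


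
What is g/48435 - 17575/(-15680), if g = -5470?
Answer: 30619021/30378432 ≈ 1.0079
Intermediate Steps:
g/48435 - 17575/(-15680) = -5470/48435 - 17575/(-15680) = -5470*1/48435 - 17575*(-1/15680) = -1094/9687 + 3515/3136 = 30619021/30378432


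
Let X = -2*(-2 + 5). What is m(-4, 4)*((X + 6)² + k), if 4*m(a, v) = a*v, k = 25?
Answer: -100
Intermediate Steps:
X = -6 (X = -2*3 = -6)
m(a, v) = a*v/4 (m(a, v) = (a*v)/4 = a*v/4)
m(-4, 4)*((X + 6)² + k) = ((¼)*(-4)*4)*((-6 + 6)² + 25) = -4*(0² + 25) = -4*(0 + 25) = -4*25 = -100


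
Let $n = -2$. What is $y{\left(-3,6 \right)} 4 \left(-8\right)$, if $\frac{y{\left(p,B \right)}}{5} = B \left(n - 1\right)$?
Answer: $2880$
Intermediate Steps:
$y{\left(p,B \right)} = - 15 B$ ($y{\left(p,B \right)} = 5 B \left(-2 - 1\right) = 5 B \left(-3\right) = 5 \left(- 3 B\right) = - 15 B$)
$y{\left(-3,6 \right)} 4 \left(-8\right) = \left(-15\right) 6 \cdot 4 \left(-8\right) = \left(-90\right) 4 \left(-8\right) = \left(-360\right) \left(-8\right) = 2880$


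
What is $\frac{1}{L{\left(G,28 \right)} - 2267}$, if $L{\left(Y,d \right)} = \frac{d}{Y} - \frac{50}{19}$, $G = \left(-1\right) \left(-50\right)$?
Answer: $- \frac{475}{1077809} \approx -0.00044071$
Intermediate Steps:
$G = 50$
$L{\left(Y,d \right)} = - \frac{50}{19} + \frac{d}{Y}$ ($L{\left(Y,d \right)} = \frac{d}{Y} - \frac{50}{19} = - \frac{50}{19} + \frac{d}{Y}$)
$\frac{1}{L{\left(G,28 \right)} - 2267} = \frac{1}{\left(- \frac{50}{19} + \frac{28}{50}\right) - 2267} = \frac{1}{\left(- \frac{50}{19} + 28 \cdot \frac{1}{50}\right) - 2267} = \frac{1}{\left(- \frac{50}{19} + \frac{14}{25}\right) - 2267} = \frac{1}{- \frac{984}{475} - 2267} = \frac{1}{- \frac{1077809}{475}} = - \frac{475}{1077809}$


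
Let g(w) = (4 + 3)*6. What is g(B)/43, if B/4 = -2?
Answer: 42/43 ≈ 0.97674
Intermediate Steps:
B = -8 (B = 4*(-2) = -8)
g(w) = 42 (g(w) = 7*6 = 42)
g(B)/43 = 42/43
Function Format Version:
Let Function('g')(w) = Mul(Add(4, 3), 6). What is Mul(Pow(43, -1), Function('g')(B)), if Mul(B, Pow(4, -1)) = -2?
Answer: Rational(42, 43) ≈ 0.97674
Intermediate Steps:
B = -8 (B = Mul(4, -2) = -8)
Function('g')(w) = 42 (Function('g')(w) = Mul(7, 6) = 42)
Mul(Pow(43, -1), Function('g')(B)) = Mul(Pow(43, -1), 42) = Mul(Rational(1, 43), 42) = Rational(42, 43)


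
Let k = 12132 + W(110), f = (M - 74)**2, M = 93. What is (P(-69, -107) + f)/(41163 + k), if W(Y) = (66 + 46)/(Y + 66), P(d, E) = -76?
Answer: 3135/586252 ≈ 0.0053475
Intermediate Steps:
f = 361 (f = (93 - 74)**2 = 19**2 = 361)
W(Y) = 112/(66 + Y)
k = 133459/11 (k = 12132 + 112/(66 + 110) = 12132 + 112/176 = 12132 + 112*(1/176) = 12132 + 7/11 = 133459/11 ≈ 12133.)
(P(-69, -107) + f)/(41163 + k) = (-76 + 361)/(41163 + 133459/11) = 285/(586252/11) = 285*(11/586252) = 3135/586252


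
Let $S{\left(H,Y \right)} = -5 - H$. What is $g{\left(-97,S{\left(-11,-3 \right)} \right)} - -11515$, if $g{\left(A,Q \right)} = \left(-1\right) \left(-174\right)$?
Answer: $11689$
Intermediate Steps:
$g{\left(A,Q \right)} = 174$
$g{\left(-97,S{\left(-11,-3 \right)} \right)} - -11515 = 174 - -11515 = 174 + 11515 = 11689$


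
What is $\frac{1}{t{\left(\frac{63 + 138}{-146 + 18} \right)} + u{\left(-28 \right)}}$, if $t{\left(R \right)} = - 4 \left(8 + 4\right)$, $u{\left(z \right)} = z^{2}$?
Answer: $\frac{1}{736} \approx 0.0013587$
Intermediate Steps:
$t{\left(R \right)} = -48$ ($t{\left(R \right)} = \left(-4\right) 12 = -48$)
$\frac{1}{t{\left(\frac{63 + 138}{-146 + 18} \right)} + u{\left(-28 \right)}} = \frac{1}{-48 + \left(-28\right)^{2}} = \frac{1}{-48 + 784} = \frac{1}{736}$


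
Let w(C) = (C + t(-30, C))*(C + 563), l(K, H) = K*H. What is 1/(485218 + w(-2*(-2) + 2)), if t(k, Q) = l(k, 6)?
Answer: 1/386212 ≈ 2.5893e-6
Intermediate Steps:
l(K, H) = H*K
t(k, Q) = 6*k
w(C) = (-180 + C)*(563 + C) (w(C) = (C + 6*(-30))*(C + 563) = (C - 180)*(563 + C) = (-180 + C)*(563 + C))
1/(485218 + w(-2*(-2) + 2)) = 1/(485218 + (-101340 + (-2*(-2) + 2)² + 383*(-2*(-2) + 2))) = 1/(485218 + (-101340 + (4 + 2)² + 383*(4 + 2))) = 1/(485218 + (-101340 + 6² + 383*6)) = 1/(485218 + (-101340 + 36 + 2298)) = 1/(485218 - 99006) = 1/386212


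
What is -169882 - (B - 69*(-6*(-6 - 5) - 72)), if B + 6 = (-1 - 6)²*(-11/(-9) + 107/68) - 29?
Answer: -104283571/612 ≈ -1.7040e+5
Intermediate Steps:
B = 62419/612 (B = -6 + ((-1 - 6)²*(-11/(-9) + 107/68) - 29) = -6 + ((-7)²*(-11*(-⅑) + 107*(1/68)) - 29) = -6 + (49*(11/9 + 107/68) - 29) = -6 + (49*(1711/612) - 29) = -6 + (83839/612 - 29) = -6 + 66091/612 = 62419/612 ≈ 101.99)
-169882 - (B - 69*(-6*(-6 - 5) - 72)) = -169882 - (62419/612 - 69*(-6*(-6 - 5) - 72)) = -169882 - (62419/612 - 69*(-6*(-11) - 72)) = -169882 - (62419/612 - 69*(66 - 72)) = -169882 - (62419/612 - 69*(-6)) = -169882 - (62419/612 - 1*(-414)) = -169882 - (62419/612 + 414) = -169882 - 1*315787/612 = -169882 - 315787/612 = -104283571/612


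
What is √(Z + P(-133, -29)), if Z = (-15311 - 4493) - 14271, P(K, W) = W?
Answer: 14*I*√174 ≈ 184.67*I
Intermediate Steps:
Z = -34075 (Z = -19804 - 14271 = -34075)
√(Z + P(-133, -29)) = √(-34075 - 29) = √(-34104) = 14*I*√174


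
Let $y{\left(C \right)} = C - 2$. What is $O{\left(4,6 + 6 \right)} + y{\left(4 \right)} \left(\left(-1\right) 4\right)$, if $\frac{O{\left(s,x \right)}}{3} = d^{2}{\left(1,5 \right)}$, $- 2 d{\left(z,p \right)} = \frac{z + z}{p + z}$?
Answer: $- \frac{95}{12} \approx -7.9167$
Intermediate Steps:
$d{\left(z,p \right)} = - \frac{z}{p + z}$ ($d{\left(z,p \right)} = - \frac{\left(z + z\right) \frac{1}{p + z}}{2} = - \frac{2 z \frac{1}{p + z}}{2} = - \frac{z}{p + z}$)
$O{\left(s,x \right)} = \frac{1}{12}$ ($O{\left(s,x \right)} = 3 \left(\left(-1\right) 1 \frac{1}{5 + 1}\right)^{2} = 3 \left(\left(-1\right) 1 \cdot \frac{1}{6}\right)^{2} = 3 \left(- \frac{1}{6}\right)^{2} = 3 \cdot \frac{1}{36} = \frac{1}{12}$)
$y{\left(C \right)} = -2 + C$
$O{\left(4,6 + 6 \right)} + y{\left(4 \right)} \left(\left(-1\right) 4\right) = \frac{1}{12} + \left(-2 + 4\right) \left(\left(-1\right) 4\right) = \frac{1}{12} + 2 \left(-4\right) = \frac{1}{12} - 8 = - \frac{95}{12}$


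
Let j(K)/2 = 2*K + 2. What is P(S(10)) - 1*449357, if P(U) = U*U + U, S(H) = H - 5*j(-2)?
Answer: -448427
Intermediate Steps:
j(K) = 4 + 4*K (j(K) = 2*(2*K + 2) = 2*(2 + 2*K) = 4 + 4*K)
S(H) = 20 + H (S(H) = H - 5*(4 + 4*(-2)) = H - 5*(4 - 8) = H - 5*(-4) = H + 20 = 20 + H)
P(U) = U + U**2 (P(U) = U**2 + U = U + U**2)
P(S(10)) - 1*449357 = (20 + 10)*(1 + (20 + 10)) - 1*449357 = 30*(1 + 30) - 449357 = 30*31 - 449357 = 930 - 449357 = -448427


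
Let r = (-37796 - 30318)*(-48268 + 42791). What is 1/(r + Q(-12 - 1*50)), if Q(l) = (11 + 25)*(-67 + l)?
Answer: 1/373055734 ≈ 2.6806e-9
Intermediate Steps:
Q(l) = -2412 + 36*l (Q(l) = 36*(-67 + l) = -2412 + 36*l)
r = 373060378 (r = -68114*(-5477) = 373060378)
1/(r + Q(-12 - 1*50)) = 1/(373060378 + (-2412 + 36*(-12 - 1*50))) = 1/(373060378 + (-2412 + 36*(-12 - 50))) = 1/(373060378 + (-2412 + 36*(-62))) = 1/(373060378 + (-2412 - 2232)) = 1/(373060378 - 4644) = 1/373055734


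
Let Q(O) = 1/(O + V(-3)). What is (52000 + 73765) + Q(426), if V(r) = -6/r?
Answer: 53827421/428 ≈ 1.2577e+5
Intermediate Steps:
Q(O) = 1/(2 + O) (Q(O) = 1/(O - 6/(-3)) = 1/(O - 6*(-⅓)) = 1/(O + 2) = 1/(2 + O))
(52000 + 73765) + Q(426) = (52000 + 73765) + 1/(2 + 426) = 125765 + 1/428 = 53827421/428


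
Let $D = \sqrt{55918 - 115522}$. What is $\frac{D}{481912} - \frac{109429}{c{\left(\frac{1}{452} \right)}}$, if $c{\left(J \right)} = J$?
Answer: $-49461908 + \frac{i \sqrt{14901}}{240956} \approx -4.9462 \cdot 10^{7} + 0.00050661 i$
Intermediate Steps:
$D = 2 i \sqrt{14901}$ ($D = \sqrt{-59604} = 2 i \sqrt{14901} \approx 244.14 i$)
$\frac{D}{481912} - \frac{109429}{c{\left(\frac{1}{452} \right)}} = \frac{2 i \sqrt{14901}}{481912} - \frac{109429}{\frac{1}{452}} = 2 i \sqrt{14901} \cdot \frac{1}{481912} - 109429 \frac{1}{\frac{1}{452}} = \frac{i \sqrt{14901}}{240956} - 49461908 = -49461908 + \frac{i \sqrt{14901}}{240956}$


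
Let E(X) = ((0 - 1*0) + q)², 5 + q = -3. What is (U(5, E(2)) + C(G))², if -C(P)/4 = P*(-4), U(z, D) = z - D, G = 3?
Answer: 121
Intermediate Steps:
q = -8 (q = -5 - 3 = -8)
E(X) = 64 (E(X) = ((0 - 1*0) - 8)² = ((0 + 0) - 8)² = (0 - 8)² = (-8)² = 64)
C(P) = 16*P (C(P) = -4*P*(-4) = -(-16)*P = 16*P)
(U(5, E(2)) + C(G))² = ((5 - 1*64) + 16*3)² = ((5 - 64) + 48)² = (-59 + 48)² = (-11)² = 121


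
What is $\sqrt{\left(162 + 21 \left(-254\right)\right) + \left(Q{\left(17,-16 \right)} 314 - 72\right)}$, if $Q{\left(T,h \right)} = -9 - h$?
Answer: $i \sqrt{3046} \approx 55.191 i$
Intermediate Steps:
$\sqrt{\left(162 + 21 \left(-254\right)\right) + \left(Q{\left(17,-16 \right)} 314 - 72\right)} = \sqrt{\left(162 + 21 \left(-254\right)\right) - \left(72 - \left(-9 - -16\right) 314\right)} = \sqrt{\left(162 - 5334\right) - \left(72 - \left(-9 + 16\right) 314\right)} = \sqrt{-5172 + \left(7 \cdot 314 - 72\right)} = \sqrt{-5172 + \left(2198 - 72\right)} = \sqrt{-5172 + 2126} = \sqrt{-3046} = i \sqrt{3046}$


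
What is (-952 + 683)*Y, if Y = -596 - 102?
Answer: 187762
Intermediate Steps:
Y = -698
(-952 + 683)*Y = (-952 + 683)*(-698) = -269*(-698) = 187762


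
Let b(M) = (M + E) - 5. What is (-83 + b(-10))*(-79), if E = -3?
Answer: 7979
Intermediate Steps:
b(M) = -8 + M (b(M) = (M - 3) - 5 = (-3 + M) - 5 = -8 + M)
(-83 + b(-10))*(-79) = (-83 + (-8 - 10))*(-79) = (-83 - 18)*(-79) = -101*(-79) = 7979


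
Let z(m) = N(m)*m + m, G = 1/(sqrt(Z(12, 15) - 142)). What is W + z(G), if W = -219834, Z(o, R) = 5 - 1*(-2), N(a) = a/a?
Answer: -219834 - 2*I*sqrt(15)/45 ≈ -2.1983e+5 - 0.17213*I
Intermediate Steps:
N(a) = 1
Z(o, R) = 7 (Z(o, R) = 5 + 2 = 7)
G = -I*sqrt(15)/45 (G = 1/(sqrt(7 - 142)) = 1/(sqrt(-135)) = 1/(3*I*sqrt(15)) = -I*sqrt(15)/45 ≈ -0.086066*I)
z(m) = 2*m (z(m) = 1*m + m = m + m = 2*m)
W + z(G) = -219834 + 2*(-I*sqrt(15)/45) = -219834 - 2*I*sqrt(15)/45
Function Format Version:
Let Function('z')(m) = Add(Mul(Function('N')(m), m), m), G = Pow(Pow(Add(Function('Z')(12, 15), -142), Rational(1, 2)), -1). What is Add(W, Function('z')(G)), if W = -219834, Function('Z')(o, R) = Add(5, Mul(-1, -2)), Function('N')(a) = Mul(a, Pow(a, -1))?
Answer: Add(-219834, Mul(Rational(-2, 45), I, Pow(15, Rational(1, 2)))) ≈ Add(-2.1983e+5, Mul(-0.17213, I))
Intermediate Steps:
Function('N')(a) = 1
Function('Z')(o, R) = 7 (Function('Z')(o, R) = Add(5, 2) = 7)
G = Mul(Rational(-1, 45), I, Pow(15, Rational(1, 2))) (G = Pow(Pow(Add(7, -142), Rational(1, 2)), -1) = Pow(Pow(-135, Rational(1, 2)), -1) = Pow(Mul(3, I, Pow(15, Rational(1, 2))), -1) = Mul(Rational(-1, 45), I, Pow(15, Rational(1, 2))) ≈ Mul(-0.086066, I))
Function('z')(m) = Mul(2, m) (Function('z')(m) = Add(Mul(1, m), m) = Add(m, m) = Mul(2, m))
Add(W, Function('z')(G)) = Add(-219834, Mul(2, Mul(Rational(-1, 45), I, Pow(15, Rational(1, 2))))) = Add(-219834, Mul(Rational(-2, 45), I, Pow(15, Rational(1, 2))))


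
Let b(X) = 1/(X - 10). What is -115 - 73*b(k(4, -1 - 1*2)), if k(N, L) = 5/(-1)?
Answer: -1652/15 ≈ -110.13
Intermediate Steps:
k(N, L) = -5 (k(N, L) = 5*(-1) = -5)
b(X) = 1/(-10 + X)
-115 - 73*b(k(4, -1 - 1*2)) = -115 - 73/(-10 - 5) = -115 - 73/(-15) = -115 - 73*(-1/15) = -115 + 73/15 = -1652/15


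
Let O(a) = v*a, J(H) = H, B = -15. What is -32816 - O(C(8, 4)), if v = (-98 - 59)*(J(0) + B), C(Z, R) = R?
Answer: -42236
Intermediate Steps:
v = 2355 (v = (-98 - 59)*(0 - 15) = -157*(-15) = 2355)
O(a) = 2355*a
-32816 - O(C(8, 4)) = -32816 - 2355*4 = -32816 - 1*9420 = -32816 - 9420 = -42236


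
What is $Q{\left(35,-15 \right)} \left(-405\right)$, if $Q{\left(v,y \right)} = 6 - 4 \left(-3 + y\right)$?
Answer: $-31590$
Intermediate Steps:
$Q{\left(v,y \right)} = 18 - 4 y$ ($Q{\left(v,y \right)} = 6 - \left(-12 + 4 y\right) = 18 - 4 y$)
$Q{\left(35,-15 \right)} \left(-405\right) = \left(18 - -60\right) \left(-405\right) = \left(18 + 60\right) \left(-405\right) = 78 \left(-405\right) = -31590$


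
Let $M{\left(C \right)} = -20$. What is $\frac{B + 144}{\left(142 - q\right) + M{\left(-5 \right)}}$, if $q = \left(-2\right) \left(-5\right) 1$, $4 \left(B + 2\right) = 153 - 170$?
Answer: $\frac{551}{448} \approx 1.2299$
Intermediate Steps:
$B = - \frac{25}{4}$ ($B = -2 + \frac{153 - 170}{4} = -2 + \frac{1}{4} \left(-17\right) = -2 - \frac{17}{4} = - \frac{25}{4} \approx -6.25$)
$q = 10$ ($q = 10 \cdot 1 = 10$)
$\frac{B + 144}{\left(142 - q\right) + M{\left(-5 \right)}} = \frac{- \frac{25}{4} + 144}{\left(142 - 10\right) - 20} = \frac{551}{4 \left(\left(142 - 10\right) - 20\right)} = \frac{551}{4 \left(132 - 20\right)} = \frac{551}{4 \cdot 112} = \frac{551}{4} \cdot \frac{1}{112} = \frac{551}{448}$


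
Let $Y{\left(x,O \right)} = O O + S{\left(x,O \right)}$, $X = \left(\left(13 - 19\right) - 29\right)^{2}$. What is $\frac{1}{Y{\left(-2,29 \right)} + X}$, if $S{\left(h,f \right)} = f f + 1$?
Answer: $\frac{1}{2908} \approx 0.00034388$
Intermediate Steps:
$S{\left(h,f \right)} = 1 + f^{2}$ ($S{\left(h,f \right)} = f^{2} + 1 = 1 + f^{2}$)
$X = 1225$ ($X = \left(\left(13 - 19\right) - 29\right)^{2} = \left(-6 - 29\right)^{2} = \left(-35\right)^{2} = 1225$)
$Y{\left(x,O \right)} = 1 + 2 O^{2}$ ($Y{\left(x,O \right)} = O O + \left(1 + O^{2}\right) = O^{2} + \left(1 + O^{2}\right) = 1 + 2 O^{2}$)
$\frac{1}{Y{\left(-2,29 \right)} + X} = \frac{1}{\left(1 + 2 \cdot 29^{2}\right) + 1225} = \frac{1}{\left(1 + 2 \cdot 841\right) + 1225} = \frac{1}{\left(1 + 1682\right) + 1225} = \frac{1}{1683 + 1225} = \frac{1}{2908}$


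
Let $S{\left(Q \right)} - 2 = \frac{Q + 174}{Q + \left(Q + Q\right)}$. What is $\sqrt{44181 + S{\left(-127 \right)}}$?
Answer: $\frac{2 \sqrt{1603407639}}{381} \approx 210.2$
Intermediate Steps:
$S{\left(Q \right)} = 2 + \frac{174 + Q}{3 Q}$ ($S{\left(Q \right)} = 2 + \frac{Q + 174}{Q + \left(Q + Q\right)} = 2 + \frac{174 + Q}{Q + 2 Q} = 2 + \frac{174 + Q}{3 Q}$)
$\sqrt{44181 + S{\left(-127 \right)}} = \sqrt{44181 + \left(\frac{7}{3} + \frac{58}{-127}\right)} = \sqrt{44181 + \left(\frac{7}{3} + 58 \left(- \frac{1}{127}\right)\right)} = \sqrt{44181 + \left(\frac{7}{3} - \frac{58}{127}\right)} = \sqrt{44181 + \frac{715}{381}} = \sqrt{\frac{16833676}{381}} = \frac{2 \sqrt{1603407639}}{381}$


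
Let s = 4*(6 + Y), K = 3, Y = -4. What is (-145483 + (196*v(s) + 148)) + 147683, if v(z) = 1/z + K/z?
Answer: 2446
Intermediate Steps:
s = 8 (s = 4*(6 - 4) = 4*2 = 8)
v(z) = 4/z (v(z) = 1/z + 3/z = 4/z)
(-145483 + (196*v(s) + 148)) + 147683 = (-145483 + (196*(4/8) + 148)) + 147683 = (-145483 + (196*(4*(⅛)) + 148)) + 147683 = (-145483 + (196*(½) + 148)) + 147683 = (-145483 + (98 + 148)) + 147683 = (-145483 + 246) + 147683 = -145237 + 147683 = 2446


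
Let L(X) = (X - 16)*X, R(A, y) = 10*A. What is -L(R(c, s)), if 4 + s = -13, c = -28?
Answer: -82880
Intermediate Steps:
s = -17 (s = -4 - 13 = -17)
L(X) = X*(-16 + X) (L(X) = (-16 + X)*X = X*(-16 + X))
-L(R(c, s)) = -10*(-28)*(-16 + 10*(-28)) = -(-280)*(-16 - 280) = -(-280)*(-296) = -1*82880 = -82880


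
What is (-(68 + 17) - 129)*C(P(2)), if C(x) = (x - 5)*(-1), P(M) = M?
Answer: -642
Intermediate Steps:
C(x) = 5 - x (C(x) = (-5 + x)*(-1) = 5 - x)
(-(68 + 17) - 129)*C(P(2)) = (-(68 + 17) - 129)*(5 - 1*2) = (-1*85 - 129)*(5 - 2) = (-85 - 129)*3 = -214*3 = -642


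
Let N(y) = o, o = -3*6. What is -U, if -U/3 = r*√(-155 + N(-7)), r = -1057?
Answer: -3171*I*√173 ≈ -41708.0*I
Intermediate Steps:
o = -18
N(y) = -18
U = 3171*I*√173 (U = -(-3171)*√(-155 - 18) = -(-3171)*√(-173) = -(-3171)*I*√173 = 3171*I*√173 ≈ 41708.0*I)
-U = -3171*I*√173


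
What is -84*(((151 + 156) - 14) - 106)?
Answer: -15708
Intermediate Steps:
-84*(((151 + 156) - 14) - 106) = -84*((307 - 14) - 106) = -84*(293 - 106) = -84*187 = -15708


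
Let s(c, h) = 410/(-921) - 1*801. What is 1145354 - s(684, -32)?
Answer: 1055609165/921 ≈ 1.1462e+6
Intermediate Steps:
s(c, h) = -738131/921 (s(c, h) = 410*(-1/921) - 801 = -410/921 - 801 = -738131/921)
1145354 - s(684, -32) = 1145354 - 1*(-738131/921) = 1145354 + 738131/921 = 1055609165/921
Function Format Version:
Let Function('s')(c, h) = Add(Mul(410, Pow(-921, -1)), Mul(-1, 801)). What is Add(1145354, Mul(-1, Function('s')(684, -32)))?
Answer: Rational(1055609165, 921) ≈ 1.1462e+6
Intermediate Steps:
Function('s')(c, h) = Rational(-738131, 921) (Function('s')(c, h) = Add(Mul(410, Rational(-1, 921)), -801) = Add(Rational(-410, 921), -801) = Rational(-738131, 921))
Add(1145354, Mul(-1, Function('s')(684, -32))) = Add(1145354, Mul(-1, Rational(-738131, 921))) = Add(1145354, Rational(738131, 921)) = Rational(1055609165, 921)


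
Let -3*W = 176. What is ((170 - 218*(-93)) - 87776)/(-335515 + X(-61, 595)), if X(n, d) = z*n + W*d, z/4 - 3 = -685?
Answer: 201996/612041 ≈ 0.33004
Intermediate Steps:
W = -176/3 (W = -⅓*176 = -176/3 ≈ -58.667)
z = -2728 (z = 12 + 4*(-685) = 12 - 2740 = -2728)
X(n, d) = -2728*n - 176*d/3
((170 - 218*(-93)) - 87776)/(-335515 + X(-61, 595)) = ((170 - 218*(-93)) - 87776)/(-335515 + (-2728*(-61) - 176/3*595)) = ((170 + 20274) - 87776)/(-335515 + (166408 - 104720/3)) = (20444 - 87776)/(-335515 + 394504/3) = -67332/(-612041/3) = -67332*(-3/612041) = 201996/612041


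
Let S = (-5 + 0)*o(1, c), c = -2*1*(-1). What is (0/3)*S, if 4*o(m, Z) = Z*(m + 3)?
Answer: 0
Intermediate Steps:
c = 2 (c = -2*(-1) = 2)
o(m, Z) = Z*(3 + m)/4 (o(m, Z) = (Z*(m + 3))/4 = (Z*(3 + m))/4 = Z*(3 + m)/4)
S = -10 (S = (-5 + 0)*((1/4)*2*(3 + 1)) = -5*2*4/4 = -5*2 = -10)
(0/3)*S = (0/3)*(-10) = (0*(1/3))*(-10) = 0*(-10) = 0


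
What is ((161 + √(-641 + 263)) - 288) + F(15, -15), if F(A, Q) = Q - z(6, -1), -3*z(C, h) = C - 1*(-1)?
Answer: -419/3 + 3*I*√42 ≈ -139.67 + 19.442*I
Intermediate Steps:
z(C, h) = -⅓ - C/3 (z(C, h) = -(C - 1*(-1))/3 = -(C + 1)/3 = -(1 + C)/3 = -⅓ - C/3)
F(A, Q) = 7/3 + Q (F(A, Q) = Q - (-⅓ - ⅓*6) = Q - (-⅓ - 2) = Q - 1*(-7/3) = Q + 7/3 = 7/3 + Q)
((161 + √(-641 + 263)) - 288) + F(15, -15) = ((161 + √(-641 + 263)) - 288) + (7/3 - 15) = ((161 + √(-378)) - 288) - 38/3 = ((161 + 3*I*√42) - 288) - 38/3 = (-127 + 3*I*√42) - 38/3 = -419/3 + 3*I*√42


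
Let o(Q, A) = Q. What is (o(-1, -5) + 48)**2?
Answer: 2209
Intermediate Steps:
(o(-1, -5) + 48)**2 = (-1 + 48)**2 = 47**2 = 2209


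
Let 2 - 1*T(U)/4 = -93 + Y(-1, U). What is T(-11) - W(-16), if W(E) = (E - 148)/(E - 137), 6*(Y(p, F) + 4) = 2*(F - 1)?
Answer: 62872/153 ≈ 410.93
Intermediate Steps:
Y(p, F) = -13/3 + F/3 (Y(p, F) = -4 + (2*(F - 1))/6 = -4 + (2*(-1 + F))/6 = -4 + (-2 + 2*F)/6 = -4 + (-1/3 + F/3) = -13/3 + F/3)
T(U) = 1192/3 - 4*U/3 (T(U) = 8 - 4*(-93 + (-13/3 + U/3)) = 8 - 4*(-292/3 + U/3) = 8 + (1168/3 - 4*U/3) = 1192/3 - 4*U/3)
W(E) = (-148 + E)/(-137 + E)
T(-11) - W(-16) = (1192/3 - 4/3*(-11)) - (-148 - 16)/(-137 - 16) = (1192/3 + 44/3) - (-164)/(-153) = 412 - (-1)*(-164)/153 = 412 - 1*164/153 = 412 - 164/153 = 62872/153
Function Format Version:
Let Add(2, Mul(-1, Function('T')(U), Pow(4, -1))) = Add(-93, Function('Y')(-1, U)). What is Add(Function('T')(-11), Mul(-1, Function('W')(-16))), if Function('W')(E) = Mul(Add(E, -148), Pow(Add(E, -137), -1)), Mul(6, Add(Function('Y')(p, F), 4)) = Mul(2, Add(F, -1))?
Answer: Rational(62872, 153) ≈ 410.93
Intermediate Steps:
Function('Y')(p, F) = Add(Rational(-13, 3), Mul(Rational(1, 3), F)) (Function('Y')(p, F) = Add(-4, Mul(Rational(1, 6), Mul(2, Add(F, -1)))) = Add(-4, Mul(Rational(1, 6), Mul(2, Add(-1, F)))) = Add(-4, Mul(Rational(1, 6), Add(-2, Mul(2, F)))) = Add(-4, Add(Rational(-1, 3), Mul(Rational(1, 3), F))) = Add(Rational(-13, 3), Mul(Rational(1, 3), F)))
Function('T')(U) = Add(Rational(1192, 3), Mul(Rational(-4, 3), U)) (Function('T')(U) = Add(8, Mul(-4, Add(-93, Add(Rational(-13, 3), Mul(Rational(1, 3), U))))) = Add(8, Mul(-4, Add(Rational(-292, 3), Mul(Rational(1, 3), U)))) = Add(8, Add(Rational(1168, 3), Mul(Rational(-4, 3), U))) = Add(Rational(1192, 3), Mul(Rational(-4, 3), U)))
Function('W')(E) = Mul(Pow(Add(-137, E), -1), Add(-148, E)) (Function('W')(E) = Mul(Add(-148, E), Pow(Add(-137, E), -1)) = Mul(Pow(Add(-137, E), -1), Add(-148, E)))
Add(Function('T')(-11), Mul(-1, Function('W')(-16))) = Add(Add(Rational(1192, 3), Mul(Rational(-4, 3), -11)), Mul(-1, Mul(Pow(Add(-137, -16), -1), Add(-148, -16)))) = Add(Add(Rational(1192, 3), Rational(44, 3)), Mul(-1, Mul(Pow(-153, -1), -164))) = Add(412, Mul(-1, Mul(Rational(-1, 153), -164))) = Add(412, Mul(-1, Rational(164, 153))) = Add(412, Rational(-164, 153)) = Rational(62872, 153)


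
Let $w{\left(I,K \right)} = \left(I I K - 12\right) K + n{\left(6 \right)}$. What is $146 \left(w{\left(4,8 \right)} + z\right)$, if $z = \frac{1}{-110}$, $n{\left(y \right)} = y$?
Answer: $\frac{7499947}{55} \approx 1.3636 \cdot 10^{5}$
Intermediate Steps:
$z = - \frac{1}{110} \approx -0.0090909$
$w{\left(I,K \right)} = 6 + K \left(-12 + K I^{2}\right)$ ($w{\left(I,K \right)} = \left(I I K - 12\right) K + 6 = \left(I^{2} K - 12\right) K + 6 = \left(K I^{2} - 12\right) K + 6 = \left(-12 + K I^{2}\right) K + 6 = K \left(-12 + K I^{2}\right) + 6 = 6 + K \left(-12 + K I^{2}\right)$)
$146 \left(w{\left(4,8 \right)} + z\right) = 146 \left(\left(6 - 96 + 4^{2} \cdot 8^{2}\right) - \frac{1}{110}\right) = 146 \left(\left(6 - 96 + 16 \cdot 64\right) - \frac{1}{110}\right) = 146 \left(\left(6 - 96 + 1024\right) - \frac{1}{110}\right) = 146 \left(934 - \frac{1}{110}\right) = 146 \cdot \frac{102739}{110} = \frac{7499947}{55}$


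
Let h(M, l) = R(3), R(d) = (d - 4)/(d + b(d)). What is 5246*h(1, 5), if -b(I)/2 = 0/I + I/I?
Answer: -5246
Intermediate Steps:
b(I) = -2 (b(I) = -2*(0/I + I/I) = -2*(0 + 1) = -2*1 = -2)
R(d) = (-4 + d)/(-2 + d) (R(d) = (d - 4)/(d - 2) = (-4 + d)/(-2 + d))
h(M, l) = -1 (h(M, l) = (-4 + 3)/(-2 + 3) = -1/1 = 1*(-1) = -1)
5246*h(1, 5) = 5246*(-1) = -5246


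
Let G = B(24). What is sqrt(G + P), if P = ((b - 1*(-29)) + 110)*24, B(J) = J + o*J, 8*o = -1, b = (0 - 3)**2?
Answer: 3*sqrt(397) ≈ 59.775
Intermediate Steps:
b = 9 (b = (-3)**2 = 9)
o = -1/8 (o = (1/8)*(-1) = -1/8 ≈ -0.12500)
B(J) = 7*J/8 (B(J) = J - J/8 = 7*J/8)
G = 21 (G = (7/8)*24 = 21)
P = 3552 (P = ((9 - 1*(-29)) + 110)*24 = ((9 + 29) + 110)*24 = (38 + 110)*24 = 148*24 = 3552)
sqrt(G + P) = sqrt(21 + 3552) = sqrt(3573) = 3*sqrt(397)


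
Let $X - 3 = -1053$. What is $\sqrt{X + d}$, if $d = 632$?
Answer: $i \sqrt{418} \approx 20.445 i$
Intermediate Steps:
$X = -1050$ ($X = 3 - 1053 = -1050$)
$\sqrt{X + d} = \sqrt{-1050 + 632} = \sqrt{-418} = i \sqrt{418}$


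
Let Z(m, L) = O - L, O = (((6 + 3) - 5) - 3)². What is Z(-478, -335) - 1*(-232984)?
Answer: 233320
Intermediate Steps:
O = 1 (O = ((9 - 5) - 3)² = (4 - 3)² = 1² = 1)
Z(m, L) = 1 - L
Z(-478, -335) - 1*(-232984) = (1 - 1*(-335)) - 1*(-232984) = (1 + 335) + 232984 = 336 + 232984 = 233320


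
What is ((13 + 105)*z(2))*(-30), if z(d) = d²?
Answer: -14160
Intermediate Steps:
((13 + 105)*z(2))*(-30) = ((13 + 105)*2²)*(-30) = (118*4)*(-30) = 472*(-30) = -14160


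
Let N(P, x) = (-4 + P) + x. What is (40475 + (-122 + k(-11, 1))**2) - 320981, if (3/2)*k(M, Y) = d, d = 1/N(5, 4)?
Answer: -59772266/225 ≈ -2.6565e+5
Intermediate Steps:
N(P, x) = -4 + P + x
d = 1/5 (d = 1/(-4 + 5 + 4) = 1/5 ≈ 0.20000)
k(M, Y) = 2/15 (k(M, Y) = (2/3)*(1/5) = 2/15)
(40475 + (-122 + k(-11, 1))**2) - 320981 = (40475 + (-122 + 2/15)**2) - 320981 = (40475 + (-1828/15)**2) - 320981 = (40475 + 3341584/225) - 320981 = 12448459/225 - 320981 = -59772266/225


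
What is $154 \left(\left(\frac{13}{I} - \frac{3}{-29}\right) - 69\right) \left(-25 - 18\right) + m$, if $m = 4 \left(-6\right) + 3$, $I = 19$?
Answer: $\frac{248876299}{551} \approx 4.5168 \cdot 10^{5}$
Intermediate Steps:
$m = -21$ ($m = -24 + 3 = -21$)
$154 \left(\left(\frac{13}{I} - \frac{3}{-29}\right) - 69\right) \left(-25 - 18\right) + m = 154 \left(\left(\frac{13}{19} - \frac{3}{-29}\right) - 69\right) \left(-25 - 18\right) - 21 = 154 \left(\left(13 \cdot \frac{1}{19} - - \frac{3}{29}\right) - 69\right) \left(-43\right) - 21 = 154 \left(\left(\frac{13}{19} + \frac{3}{29}\right) - 69\right) \left(-43\right) - 21 = 154 \left(\frac{434}{551} - 69\right) \left(-43\right) - 21 = 154 \left(\left(- \frac{37585}{551}\right) \left(-43\right)\right) - 21 = 154 \cdot \frac{1616155}{551} - 21 = \frac{248887870}{551} - 21 = \frac{248876299}{551}$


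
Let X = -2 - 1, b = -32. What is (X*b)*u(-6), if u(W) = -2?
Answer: -192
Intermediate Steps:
X = -3
(X*b)*u(-6) = -3*(-32)*(-2) = 96*(-2) = -192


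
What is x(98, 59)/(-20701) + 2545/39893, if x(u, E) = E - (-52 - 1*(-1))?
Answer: 48295815/825824993 ≈ 0.058482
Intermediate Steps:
x(u, E) = 51 + E (x(u, E) = E - (-52 + 1) = E - 1*(-51) = E + 51 = 51 + E)
x(98, 59)/(-20701) + 2545/39893 = (51 + 59)/(-20701) + 2545/39893 = 110*(-1/20701) + 2545*(1/39893) = -110/20701 + 2545/39893 = 48295815/825824993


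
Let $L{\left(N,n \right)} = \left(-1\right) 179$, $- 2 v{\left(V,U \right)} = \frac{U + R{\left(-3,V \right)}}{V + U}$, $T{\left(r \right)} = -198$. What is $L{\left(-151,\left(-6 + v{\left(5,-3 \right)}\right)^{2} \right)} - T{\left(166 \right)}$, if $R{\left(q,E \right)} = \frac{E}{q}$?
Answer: $19$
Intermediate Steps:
$v{\left(V,U \right)} = - \frac{U - \frac{V}{3}}{2 \left(U + V\right)}$ ($v{\left(V,U \right)} = - \frac{\left(U + \frac{V}{-3}\right) \frac{1}{V + U}}{2} = - \frac{\left(U + V \left(- \frac{1}{3}\right)\right) \frac{1}{U + V}}{2} = - \frac{\left(U - \frac{V}{3}\right) \frac{1}{U + V}}{2} = - \frac{\frac{1}{U + V} \left(U - \frac{V}{3}\right)}{2} = - \frac{U - \frac{V}{3}}{2 \left(U + V\right)}$)
$L{\left(N,n \right)} = -179$
$L{\left(-151,\left(-6 + v{\left(5,-3 \right)}\right)^{2} \right)} - T{\left(166 \right)} = -179 - -198 = -179 + 198 = 19$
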